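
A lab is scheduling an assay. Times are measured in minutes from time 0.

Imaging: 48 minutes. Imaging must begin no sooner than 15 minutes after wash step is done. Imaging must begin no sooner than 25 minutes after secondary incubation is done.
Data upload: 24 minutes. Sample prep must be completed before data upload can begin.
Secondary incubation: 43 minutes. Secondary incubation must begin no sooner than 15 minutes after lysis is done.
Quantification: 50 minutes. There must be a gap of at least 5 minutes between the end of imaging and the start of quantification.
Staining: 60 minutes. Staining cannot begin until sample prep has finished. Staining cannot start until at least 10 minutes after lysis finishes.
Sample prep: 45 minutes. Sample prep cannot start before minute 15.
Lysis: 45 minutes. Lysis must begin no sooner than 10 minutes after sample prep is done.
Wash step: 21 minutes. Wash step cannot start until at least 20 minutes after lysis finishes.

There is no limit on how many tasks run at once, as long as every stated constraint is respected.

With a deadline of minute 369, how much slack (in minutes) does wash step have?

95

Sample prep waits on its own release at minute 15, so it starts at minute 15 and finishes at 15 + 45 = minute 60.
After sample prep (finishes minute 60, plus 10-minute gap → minute 70), lysis can start at minute 70 and finishes at minute 115.
After lysis (finishes minute 115, plus 20-minute gap → minute 135), wash step can start at minute 135 and finishes at minute 156.

Working backward from the deadline:
Quantification must finish by minute 369; it takes 50 minutes, so it must start by 369 − 50 = minute 319.
Imaging feeds into quantification (must start by minute 319, minus 5-minute gap → minute 314); so imaging must finish by minute 314 and therefore start by minute 266.
Wash step must finish before imaging (must start by minute 266, minus 15-minute gap → minute 251). With a 21-minute duration, wash step must start by 251 − 21 = minute 230.
So wash step can start as early as minute 135 and as late as minute 230, giving 230 − 135 = 95 minutes of slack.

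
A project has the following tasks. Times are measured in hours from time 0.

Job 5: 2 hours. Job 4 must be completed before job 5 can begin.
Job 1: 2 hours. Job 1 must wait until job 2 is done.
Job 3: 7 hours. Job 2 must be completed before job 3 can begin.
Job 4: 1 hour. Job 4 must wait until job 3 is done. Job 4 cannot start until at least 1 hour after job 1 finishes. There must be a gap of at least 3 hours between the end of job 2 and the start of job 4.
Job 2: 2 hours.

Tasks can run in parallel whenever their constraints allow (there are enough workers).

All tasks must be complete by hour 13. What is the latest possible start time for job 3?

Job 5 must finish by hour 13; it takes 2 hours, so it must start by 13 − 2 = hour 11.
Job 4 feeds into job 5 (must start by hour 11); so job 4 must finish by hour 11 and therefore start by hour 10.
Job 3 feeds into job 4 (must start by hour 10); so job 3 must finish by hour 10 and therefore start by hour 3.

3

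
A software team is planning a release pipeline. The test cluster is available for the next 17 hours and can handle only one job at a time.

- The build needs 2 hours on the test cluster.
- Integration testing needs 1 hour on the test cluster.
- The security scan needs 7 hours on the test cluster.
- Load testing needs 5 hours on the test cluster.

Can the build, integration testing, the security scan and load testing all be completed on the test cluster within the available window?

Yes

Running back to back, the jobs need 2 + 1 + 7 + 5 = 15 hours on the test cluster.
Since 15 ≤ 17, they fit within the window.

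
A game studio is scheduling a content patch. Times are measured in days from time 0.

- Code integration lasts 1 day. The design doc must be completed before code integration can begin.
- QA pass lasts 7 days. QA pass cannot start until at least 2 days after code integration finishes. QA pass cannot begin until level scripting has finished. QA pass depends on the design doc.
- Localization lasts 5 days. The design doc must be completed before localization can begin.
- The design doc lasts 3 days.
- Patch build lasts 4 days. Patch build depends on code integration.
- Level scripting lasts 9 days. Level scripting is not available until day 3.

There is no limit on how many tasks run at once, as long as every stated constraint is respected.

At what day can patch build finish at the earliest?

The design doc has no prerequisites, so it starts at day 0 and finishes at day 3.
Code integration cannot begin until the design doc (finishes day 3). It runs from day 3 to 3 + 1 = day 4.
Patch build waits on code integration (finishes day 4), so it starts at day 4 and finishes at 4 + 4 = day 8.

8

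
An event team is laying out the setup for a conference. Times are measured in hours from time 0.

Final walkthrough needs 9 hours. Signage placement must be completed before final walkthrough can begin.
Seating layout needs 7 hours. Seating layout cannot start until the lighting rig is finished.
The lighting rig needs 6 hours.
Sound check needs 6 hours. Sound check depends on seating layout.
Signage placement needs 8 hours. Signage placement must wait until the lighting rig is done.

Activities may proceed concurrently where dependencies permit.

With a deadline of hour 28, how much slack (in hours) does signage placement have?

The lighting rig has no prerequisites, so it starts at hour 0 and finishes at hour 6.
Signage placement waits on the lighting rig (finishes hour 6), so it starts at hour 6 and finishes at 6 + 8 = hour 14.

Working backward from the deadline:
Nothing follows final walkthrough; the deadline of hour 28 is its only limit. It must start by 28 − 9 = hour 19.
Signage placement feeds into final walkthrough (must start by hour 19); so signage placement must finish by hour 19 and therefore start by hour 11.
So signage placement can start as early as hour 6 and as late as hour 11, giving 11 − 6 = 5 hours of slack.

5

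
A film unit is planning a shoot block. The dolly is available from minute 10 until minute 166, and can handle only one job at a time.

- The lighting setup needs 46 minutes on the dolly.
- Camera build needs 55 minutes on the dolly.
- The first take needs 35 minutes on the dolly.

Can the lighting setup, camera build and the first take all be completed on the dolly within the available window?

The dolly window is 166 − 10 = 156 minutes.
Running back to back, the jobs need 46 + 55 + 35 = 136 minutes on the dolly.
Since 136 ≤ 156, they fit within the window.

Yes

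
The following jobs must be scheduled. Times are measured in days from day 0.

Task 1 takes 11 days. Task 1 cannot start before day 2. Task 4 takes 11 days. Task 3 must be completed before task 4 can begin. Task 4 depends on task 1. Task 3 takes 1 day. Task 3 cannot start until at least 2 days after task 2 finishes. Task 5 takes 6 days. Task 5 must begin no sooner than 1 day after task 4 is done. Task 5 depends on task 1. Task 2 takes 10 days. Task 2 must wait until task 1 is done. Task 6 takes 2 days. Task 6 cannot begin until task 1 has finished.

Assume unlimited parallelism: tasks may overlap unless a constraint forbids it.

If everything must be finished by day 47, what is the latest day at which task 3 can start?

Nothing follows task 5; the deadline of day 47 is its only limit. It must start by 47 − 6 = day 41.
Since task 5 (must start by day 41, minus 1-day gap → day 40) depends on it, task 4 must finish by day 40. Backing off its 11-day duration gives a latest start of day 29.
Task 3 must finish before task 4 (must start by day 29). With a 1-day duration, task 3 must start by 29 − 1 = day 28.

28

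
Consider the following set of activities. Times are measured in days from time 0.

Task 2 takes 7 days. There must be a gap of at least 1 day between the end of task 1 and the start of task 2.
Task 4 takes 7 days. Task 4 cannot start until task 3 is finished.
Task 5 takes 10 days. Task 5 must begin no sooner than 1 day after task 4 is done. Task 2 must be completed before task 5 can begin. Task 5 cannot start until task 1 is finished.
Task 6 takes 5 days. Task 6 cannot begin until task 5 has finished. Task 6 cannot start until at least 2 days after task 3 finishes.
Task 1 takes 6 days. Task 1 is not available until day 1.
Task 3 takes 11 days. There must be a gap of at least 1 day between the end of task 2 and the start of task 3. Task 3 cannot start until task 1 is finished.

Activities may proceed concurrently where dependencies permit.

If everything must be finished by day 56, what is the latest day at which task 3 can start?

22

To finish by day 56, task 6 (duration 5) must start no later than day 51.
Since task 6 (must start by day 51) depends on it, task 5 must finish by day 51. Backing off its 10-day duration gives a latest start of day 41.
Task 4 must finish before task 5 (must start by day 41, minus 1-day gap → day 40). With a 7-day duration, task 4 must start by 40 − 7 = day 33.
Task 3 has several dependents: task 4 (must start by day 33); task 6 (must start by day 51, minus 2-day gap → day 49). The earliest of those limits is day 33, so task 3 must start by 33 − 11 = day 22.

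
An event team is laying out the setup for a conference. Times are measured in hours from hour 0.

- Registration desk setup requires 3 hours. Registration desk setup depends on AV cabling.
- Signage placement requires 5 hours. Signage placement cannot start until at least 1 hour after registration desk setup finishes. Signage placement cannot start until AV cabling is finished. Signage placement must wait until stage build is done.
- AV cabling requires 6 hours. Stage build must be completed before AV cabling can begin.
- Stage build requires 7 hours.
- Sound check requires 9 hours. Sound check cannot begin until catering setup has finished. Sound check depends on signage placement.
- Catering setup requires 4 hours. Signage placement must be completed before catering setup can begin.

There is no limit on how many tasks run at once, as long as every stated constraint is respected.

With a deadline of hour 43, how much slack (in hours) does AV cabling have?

Nothing blocks stage build, so it runs from hour 0 to hour 7.
After stage build (finishes hour 7), AV cabling can start at hour 7 and finishes at hour 13.

Working backward from the deadline:
Sound check has no dependents, so it just needs to finish by hour 43. Starting by 43 − 9 = hour 34 achieves that.
Catering setup has to be done before sound check (must start by hour 34). That means finishing by hour 34, i.e. starting by 34 − 4 = hour 30.
Signage placement feeds catering setup (must start by hour 30); sound check (must start by hour 34). Taking the minimum, signage placement must finish by hour 30 and start by 30 − 5 = hour 25.
Registration desk setup has to be done before signage placement (must start by hour 25, minus 1-hour gap → hour 24). That means finishing by hour 24, i.e. starting by 24 − 3 = hour 21.
AV cabling has several dependents: registration desk setup (must start by hour 21); signage placement (must start by hour 25). The earliest of those limits is hour 21, so AV cabling must start by 21 − 6 = hour 15.
So AV cabling can start as early as hour 7 and as late as hour 15, giving 15 − 7 = 8 hours of slack.

8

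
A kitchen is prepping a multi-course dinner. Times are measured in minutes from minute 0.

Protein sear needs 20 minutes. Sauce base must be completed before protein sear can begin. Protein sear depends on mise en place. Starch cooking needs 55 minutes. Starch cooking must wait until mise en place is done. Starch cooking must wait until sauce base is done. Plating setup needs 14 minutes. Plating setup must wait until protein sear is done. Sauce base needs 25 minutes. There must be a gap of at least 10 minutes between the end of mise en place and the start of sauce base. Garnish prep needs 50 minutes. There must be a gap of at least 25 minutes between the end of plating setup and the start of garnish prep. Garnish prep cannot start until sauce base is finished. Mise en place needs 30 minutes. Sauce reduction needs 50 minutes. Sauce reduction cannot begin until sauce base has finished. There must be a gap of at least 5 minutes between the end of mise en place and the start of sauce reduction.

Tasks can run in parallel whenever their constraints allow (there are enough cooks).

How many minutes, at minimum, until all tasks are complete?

174

Nothing blocks mise en place, so it runs from minute 0 to minute 30.
Sauce base cannot begin until mise en place (finishes minute 30, plus 10-minute gap → minute 40). It runs from minute 40 to 40 + 25 = minute 65.
Starch cooking needs all of mise en place (finishes minute 30); sauce base (finishes minute 65). That puts its earliest start at minute 65; it finishes at 65 + 55 = minute 120.
For sauce reduction: sauce base (finishes minute 65); mise en place (finishes minute 30, plus 5-minute gap → minute 35). Taking the maximum gives a start of minute 65, and it finishes at 65 + 50 = minute 115.
Protein sear has to wait for sauce base (finishes minute 65); mise en place (finishes minute 30). The latest of these is minute 65, so protein sear runs minute 65 to 65 + 20 = minute 85.
After protein sear (finishes minute 85), plating setup can start at minute 85 and finishes at minute 99.
Garnish prep has to wait for plating setup (finishes minute 99, plus 25-minute gap → minute 124); sauce base (finishes minute 65). The latest of these is minute 124, so garnish prep runs minute 124 to 124 + 50 = minute 174.
All tasks are finished once the last one completes. Finish times: Mise en place at 30, Sauce base at 65, Protein sear at 85, Sauce reduction at 115, Starch cooking at 120, Plating setup at 99, Garnish prep at 174. The latest is minute 174.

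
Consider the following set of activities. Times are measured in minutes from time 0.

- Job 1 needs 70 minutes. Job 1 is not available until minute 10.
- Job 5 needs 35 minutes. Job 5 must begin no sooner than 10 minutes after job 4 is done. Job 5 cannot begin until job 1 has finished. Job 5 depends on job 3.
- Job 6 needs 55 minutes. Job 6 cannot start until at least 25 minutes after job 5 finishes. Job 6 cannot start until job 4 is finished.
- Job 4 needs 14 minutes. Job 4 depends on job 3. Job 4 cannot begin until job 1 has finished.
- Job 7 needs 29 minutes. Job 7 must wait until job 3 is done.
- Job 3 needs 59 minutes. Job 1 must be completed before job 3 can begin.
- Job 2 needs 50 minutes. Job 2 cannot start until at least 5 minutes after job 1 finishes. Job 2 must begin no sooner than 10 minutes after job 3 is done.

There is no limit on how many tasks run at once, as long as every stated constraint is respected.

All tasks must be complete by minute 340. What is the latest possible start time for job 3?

142

To finish by minute 340, job 2 (duration 50) must start no later than minute 290.
Nothing follows job 6; the deadline of minute 340 is its only limit. It must start by 340 − 55 = minute 285.
Since job 6 (must start by minute 285, minus 25-minute gap → minute 260) depends on it, job 5 must finish by minute 260. Backing off its 35-minute duration gives a latest start of minute 225.
For job 4: job 5 (must start by minute 225, minus 10-minute gap → minute 215); job 6 (must start by minute 285). The most restrictive is minute 215; with a 14-minute duration, job 4 must start by minute 201.
Job 7 must finish by minute 340; it takes 29 minutes, so it must start by 340 − 29 = minute 311.
Job 3 has several dependents: job 2 (must start by minute 290, minus 10-minute gap → minute 280); job 4 (must start by minute 201); job 5 (must start by minute 225); job 7 (must start by minute 311). The earliest of those limits is minute 201, so job 3 must start by 201 − 59 = minute 142.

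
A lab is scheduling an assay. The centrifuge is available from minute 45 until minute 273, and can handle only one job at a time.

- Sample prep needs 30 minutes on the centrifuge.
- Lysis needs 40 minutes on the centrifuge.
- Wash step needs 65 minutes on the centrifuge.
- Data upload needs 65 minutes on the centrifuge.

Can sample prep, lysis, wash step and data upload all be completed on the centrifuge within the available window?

Yes

The centrifuge window is 273 − 45 = 228 minutes.
Running back to back, the jobs need 30 + 40 + 65 + 65 = 200 minutes on the centrifuge.
Since 200 ≤ 228, they fit within the window.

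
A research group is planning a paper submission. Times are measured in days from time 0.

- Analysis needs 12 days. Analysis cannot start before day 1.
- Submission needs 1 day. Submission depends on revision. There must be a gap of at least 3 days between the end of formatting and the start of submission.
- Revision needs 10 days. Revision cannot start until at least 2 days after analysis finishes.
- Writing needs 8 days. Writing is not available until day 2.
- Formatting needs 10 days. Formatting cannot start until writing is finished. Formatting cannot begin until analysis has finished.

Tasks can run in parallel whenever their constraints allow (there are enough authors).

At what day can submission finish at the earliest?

After its own release at day 2, writing can start at day 2 and finishes at day 10.
Analysis waits on its own release at day 1, so it starts at day 1 and finishes at 1 + 12 = day 13.
Formatting has to wait for writing (finishes day 10); analysis (finishes day 13). The latest of these is day 13, so formatting runs day 13 to 13 + 10 = day 23.
After analysis (finishes day 13, plus 2-day gap → day 15), revision can start at day 15 and finishes at day 25.
Submission has to wait for revision (finishes day 25); formatting (finishes day 23, plus 3-day gap → day 26). The latest of these is day 26, so submission runs day 26 to 26 + 1 = day 27.

27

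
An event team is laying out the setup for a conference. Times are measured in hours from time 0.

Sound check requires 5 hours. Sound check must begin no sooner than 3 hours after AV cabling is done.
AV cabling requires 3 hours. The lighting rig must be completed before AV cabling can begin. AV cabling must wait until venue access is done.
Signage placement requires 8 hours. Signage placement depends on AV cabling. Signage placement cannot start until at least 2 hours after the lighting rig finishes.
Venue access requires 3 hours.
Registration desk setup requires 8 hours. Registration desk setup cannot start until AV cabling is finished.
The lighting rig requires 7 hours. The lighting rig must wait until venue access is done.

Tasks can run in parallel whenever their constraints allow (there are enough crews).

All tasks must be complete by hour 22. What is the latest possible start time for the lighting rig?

4

Registration desk setup must finish by hour 22; it takes 8 hours, so it must start by 22 − 8 = hour 14.
To finish by hour 22, signage placement (duration 8) must start no later than hour 14.
To finish by hour 22, sound check (duration 5) must start no later than hour 17.
AV cabling has several dependents: registration desk setup (must start by hour 14); signage placement (must start by hour 14); sound check (must start by hour 17, minus 3-hour gap → hour 14). The earliest of those limits is hour 14, so AV cabling must start by 14 − 3 = hour 11.
For the lighting rig: AV cabling (must start by hour 11); signage placement (must start by hour 14, minus 2-hour gap → hour 12). The most restrictive is hour 11; with a 7-hour duration, the lighting rig must start by hour 4.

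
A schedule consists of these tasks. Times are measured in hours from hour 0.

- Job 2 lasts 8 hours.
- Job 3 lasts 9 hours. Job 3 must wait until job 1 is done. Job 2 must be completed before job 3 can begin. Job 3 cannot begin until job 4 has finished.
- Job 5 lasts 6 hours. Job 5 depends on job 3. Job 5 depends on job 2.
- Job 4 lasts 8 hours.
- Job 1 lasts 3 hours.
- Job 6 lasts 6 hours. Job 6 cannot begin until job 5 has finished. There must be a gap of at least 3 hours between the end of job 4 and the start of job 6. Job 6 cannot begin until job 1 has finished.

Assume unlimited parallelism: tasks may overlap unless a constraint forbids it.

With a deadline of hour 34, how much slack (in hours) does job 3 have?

5

Job 4 can start immediately at hour 0; it finishes at hour 8.
Job 2 can start immediately at hour 0; it finishes at hour 8.
Job 1 has no prerequisites, so it starts at hour 0 and finishes at hour 3.
For job 3: job 1 (finishes hour 3); job 2 (finishes hour 8); job 4 (finishes hour 8). Taking the maximum gives a start of hour 8, and it finishes at 8 + 9 = hour 17.

Working backward from the deadline:
Nothing follows job 6; the deadline of hour 34 is its only limit. It must start by 34 − 6 = hour 28.
Job 5 feeds into job 6 (must start by hour 28); so job 5 must finish by hour 28 and therefore start by hour 22.
Job 3 feeds into job 5 (must start by hour 22); so job 3 must finish by hour 22 and therefore start by hour 13.
So job 3 can start as early as hour 8 and as late as hour 13, giving 13 − 8 = 5 hours of slack.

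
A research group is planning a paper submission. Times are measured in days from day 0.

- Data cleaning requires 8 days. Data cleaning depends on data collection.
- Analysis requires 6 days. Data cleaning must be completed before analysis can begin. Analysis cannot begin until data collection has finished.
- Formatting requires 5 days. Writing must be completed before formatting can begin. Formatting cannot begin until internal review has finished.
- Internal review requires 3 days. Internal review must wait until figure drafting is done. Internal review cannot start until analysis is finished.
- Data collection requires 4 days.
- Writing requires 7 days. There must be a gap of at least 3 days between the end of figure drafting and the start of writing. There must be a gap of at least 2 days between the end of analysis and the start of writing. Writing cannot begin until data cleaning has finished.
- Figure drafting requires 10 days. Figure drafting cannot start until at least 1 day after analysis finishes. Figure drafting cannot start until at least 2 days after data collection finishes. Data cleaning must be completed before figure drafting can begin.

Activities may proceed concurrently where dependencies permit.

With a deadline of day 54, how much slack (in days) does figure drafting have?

10

Data collection can start immediately at day 0; it finishes at day 4.
After data collection (finishes day 4), data cleaning can start at day 4 and finishes at day 12.
Analysis cannot start until data cleaning (finishes day 12); data collection (finishes day 4). The controlling bound is day 12, so analysis finishes at 12 + 6 = day 18.
Figure drafting cannot start until analysis (finishes day 18, plus 1-day gap → day 19); data collection (finishes day 4, plus 2-day gap → day 6); data cleaning (finishes day 12). The controlling bound is day 19, so figure drafting finishes at 19 + 10 = day 29.

Working backward from the deadline:
Nothing follows formatting; the deadline of day 54 is its only limit. It must start by 54 − 5 = day 49.
Writing must finish before formatting (must start by day 49). With a 7-day duration, writing must start by 49 − 7 = day 42.
Internal review feeds into formatting (must start by day 49); so internal review must finish by day 49 and therefore start by day 46.
Figure drafting must finish in time for writing (must start by day 42, minus 3-day gap → day 39); internal review (must start by day 46). The tightest is day 39, so figure drafting must start by 39 − 10 = day 29.
So figure drafting can start as early as day 19 and as late as day 29, giving 29 − 19 = 10 days of slack.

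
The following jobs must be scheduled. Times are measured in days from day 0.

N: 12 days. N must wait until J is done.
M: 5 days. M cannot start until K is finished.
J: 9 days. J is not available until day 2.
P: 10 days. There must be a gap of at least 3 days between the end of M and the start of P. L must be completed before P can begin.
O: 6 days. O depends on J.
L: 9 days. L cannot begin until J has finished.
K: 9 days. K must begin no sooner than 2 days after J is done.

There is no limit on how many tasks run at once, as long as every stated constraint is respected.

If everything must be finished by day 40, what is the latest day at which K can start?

Nothing follows P; the deadline of day 40 is its only limit. It must start by 40 − 10 = day 30.
M feeds into P (must start by day 30, minus 3-day gap → day 27); so M must finish by day 27 and therefore start by day 22.
K feeds into M (must start by day 22); so K must finish by day 22 and therefore start by day 13.

13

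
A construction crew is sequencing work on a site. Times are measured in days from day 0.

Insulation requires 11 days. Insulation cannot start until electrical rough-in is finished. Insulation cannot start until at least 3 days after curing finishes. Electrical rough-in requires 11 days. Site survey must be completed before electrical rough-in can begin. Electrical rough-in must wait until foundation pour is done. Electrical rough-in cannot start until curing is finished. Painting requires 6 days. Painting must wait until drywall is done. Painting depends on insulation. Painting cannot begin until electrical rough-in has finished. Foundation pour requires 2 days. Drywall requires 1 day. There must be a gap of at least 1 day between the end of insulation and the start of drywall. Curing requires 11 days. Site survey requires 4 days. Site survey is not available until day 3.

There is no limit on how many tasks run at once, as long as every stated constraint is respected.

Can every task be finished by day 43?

Curing has no prerequisites, so it starts at day 0 and finishes at day 11.
Foundation pour has no prerequisites, so it starts at day 0 and finishes at day 2.
Site survey waits on its own release at day 3, so it starts at day 3 and finishes at 3 + 4 = day 7.
Electrical rough-in cannot start until site survey (finishes day 7); foundation pour (finishes day 2); curing (finishes day 11). The controlling bound is day 11, so electrical rough-in finishes at 11 + 11 = day 22.
Insulation has to wait for electrical rough-in (finishes day 22); curing (finishes day 11, plus 3-day gap → day 14). The latest of these is day 22, so insulation runs day 22 to 22 + 11 = day 33.
Drywall waits on insulation (finishes day 33, plus 1-day gap → day 34), so it starts at day 34 and finishes at 34 + 1 = day 35.
Painting needs all of drywall (finishes day 35); insulation (finishes day 33); electrical rough-in (finishes day 22). That puts its earliest start at day 35; it finishes at 35 + 6 = day 41.
Every task is finished by day 41, which is no later than the deadline of 43, so the schedule is feasible.

Yes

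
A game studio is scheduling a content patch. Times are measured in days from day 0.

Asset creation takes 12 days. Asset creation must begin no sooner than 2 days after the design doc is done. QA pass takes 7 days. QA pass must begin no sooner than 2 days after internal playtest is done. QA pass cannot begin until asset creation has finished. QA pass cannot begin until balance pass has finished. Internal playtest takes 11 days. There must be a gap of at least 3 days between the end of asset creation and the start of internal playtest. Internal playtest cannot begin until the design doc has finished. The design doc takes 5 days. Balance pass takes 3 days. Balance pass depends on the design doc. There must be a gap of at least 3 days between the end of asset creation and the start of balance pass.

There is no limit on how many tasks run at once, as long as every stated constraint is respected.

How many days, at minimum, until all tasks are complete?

Nothing blocks the design doc, so it runs from day 0 to day 5.
Asset creation cannot begin until the design doc (finishes day 5, plus 2-day gap → day 7). It runs from day 7 to 7 + 12 = day 19.
Balance pass cannot start until the design doc (finishes day 5); asset creation (finishes day 19, plus 3-day gap → day 22). The controlling bound is day 22, so balance pass finishes at 22 + 3 = day 25.
For internal playtest: asset creation (finishes day 19, plus 3-day gap → day 22); the design doc (finishes day 5). Taking the maximum gives a start of day 22, and it finishes at 22 + 11 = day 33.
QA pass has to wait for internal playtest (finishes day 33, plus 2-day gap → day 35); asset creation (finishes day 19); balance pass (finishes day 25). The latest of these is day 35, so QA pass runs day 35 to 35 + 7 = day 42.
All tasks are finished once the last one completes. Finish times: The design doc at 5, Asset creation at 19, Internal playtest at 33, Balance pass at 25, QA pass at 42. The latest is day 42.

42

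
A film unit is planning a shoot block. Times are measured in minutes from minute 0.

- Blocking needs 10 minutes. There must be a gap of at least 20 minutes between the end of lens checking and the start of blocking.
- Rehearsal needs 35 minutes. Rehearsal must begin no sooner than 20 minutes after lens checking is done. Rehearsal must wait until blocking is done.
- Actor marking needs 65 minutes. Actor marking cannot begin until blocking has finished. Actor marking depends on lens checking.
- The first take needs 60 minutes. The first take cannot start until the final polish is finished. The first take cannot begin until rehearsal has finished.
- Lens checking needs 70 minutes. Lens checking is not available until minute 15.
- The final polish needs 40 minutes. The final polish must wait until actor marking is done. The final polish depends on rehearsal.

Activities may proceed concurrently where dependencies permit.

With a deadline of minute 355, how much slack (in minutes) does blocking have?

75

Lens checking waits on its own release at minute 15, so it starts at minute 15 and finishes at 15 + 70 = minute 85.
After lens checking (finishes minute 85, plus 20-minute gap → minute 105), blocking can start at minute 105 and finishes at minute 115.

Working backward from the deadline:
To finish by minute 355, the first take (duration 60) must start no later than minute 295.
Since the first take (must start by minute 295) depends on it, the final polish must finish by minute 295. Backing off its 40-minute duration gives a latest start of minute 255.
Actor marking feeds into the final polish (must start by minute 255); so actor marking must finish by minute 255 and therefore start by minute 190.
Rehearsal feeds the final polish (must start by minute 255); the first take (must start by minute 295). Taking the minimum, rehearsal must finish by minute 255 and start by 255 − 35 = minute 220.
Blocking feeds actor marking (must start by minute 190); rehearsal (must start by minute 220). Taking the minimum, blocking must finish by minute 190 and start by 190 − 10 = minute 180.
So blocking can start as early as minute 105 and as late as minute 180, giving 180 − 105 = 75 minutes of slack.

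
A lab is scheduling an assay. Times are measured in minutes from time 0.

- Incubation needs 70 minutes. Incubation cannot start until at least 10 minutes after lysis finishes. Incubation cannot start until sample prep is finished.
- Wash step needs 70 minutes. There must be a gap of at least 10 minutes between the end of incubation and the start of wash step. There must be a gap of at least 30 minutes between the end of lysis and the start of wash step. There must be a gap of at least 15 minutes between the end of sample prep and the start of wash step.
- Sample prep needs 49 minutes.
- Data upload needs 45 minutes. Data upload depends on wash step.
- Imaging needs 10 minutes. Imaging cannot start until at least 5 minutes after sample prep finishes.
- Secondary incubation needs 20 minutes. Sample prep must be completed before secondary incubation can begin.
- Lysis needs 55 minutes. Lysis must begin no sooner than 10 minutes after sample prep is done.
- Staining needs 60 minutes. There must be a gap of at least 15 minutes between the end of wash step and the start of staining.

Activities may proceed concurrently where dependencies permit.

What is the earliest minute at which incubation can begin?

Nothing blocks sample prep, so it runs from minute 0 to minute 49.
Lysis cannot begin until sample prep (finishes minute 49, plus 10-minute gap → minute 59). It runs from minute 59 to 59 + 55 = minute 114.
Incubation waits on lysis (finishes minute 114, plus 10-minute gap → minute 124); sample prep (finishes minute 49). The latest of these is minute 124, which is the earliest incubation can start.

124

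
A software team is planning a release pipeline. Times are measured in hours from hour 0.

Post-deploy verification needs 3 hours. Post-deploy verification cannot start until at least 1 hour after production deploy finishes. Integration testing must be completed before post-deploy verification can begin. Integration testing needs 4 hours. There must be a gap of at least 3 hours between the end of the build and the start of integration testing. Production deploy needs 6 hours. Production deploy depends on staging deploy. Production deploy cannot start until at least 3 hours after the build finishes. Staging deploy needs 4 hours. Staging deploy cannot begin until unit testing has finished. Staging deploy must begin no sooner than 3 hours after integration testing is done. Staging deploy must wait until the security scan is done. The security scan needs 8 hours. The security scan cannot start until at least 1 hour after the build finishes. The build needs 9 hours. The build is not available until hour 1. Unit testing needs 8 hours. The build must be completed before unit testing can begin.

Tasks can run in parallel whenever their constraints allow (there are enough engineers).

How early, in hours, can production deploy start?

The build cannot begin until its own release at hour 1. It runs from hour 1 to 1 + 9 = hour 10.
The security scan waits on the build (finishes hour 10, plus 1-hour gap → hour 11), so it starts at hour 11 and finishes at 11 + 8 = hour 19.
Integration testing waits on the build (finishes hour 10, plus 3-hour gap → hour 13), so it starts at hour 13 and finishes at 13 + 4 = hour 17.
After the build (finishes hour 10), unit testing can start at hour 10 and finishes at hour 18.
Staging deploy cannot start until unit testing (finishes hour 18); integration testing (finishes hour 17, plus 3-hour gap → hour 20); the security scan (finishes hour 19). The controlling bound is hour 20, so staging deploy finishes at 20 + 4 = hour 24.
Production deploy waits on staging deploy (finishes hour 24); the build (finishes hour 10, plus 3-hour gap → hour 13). The latest of these is hour 24, which is the earliest production deploy can start.

24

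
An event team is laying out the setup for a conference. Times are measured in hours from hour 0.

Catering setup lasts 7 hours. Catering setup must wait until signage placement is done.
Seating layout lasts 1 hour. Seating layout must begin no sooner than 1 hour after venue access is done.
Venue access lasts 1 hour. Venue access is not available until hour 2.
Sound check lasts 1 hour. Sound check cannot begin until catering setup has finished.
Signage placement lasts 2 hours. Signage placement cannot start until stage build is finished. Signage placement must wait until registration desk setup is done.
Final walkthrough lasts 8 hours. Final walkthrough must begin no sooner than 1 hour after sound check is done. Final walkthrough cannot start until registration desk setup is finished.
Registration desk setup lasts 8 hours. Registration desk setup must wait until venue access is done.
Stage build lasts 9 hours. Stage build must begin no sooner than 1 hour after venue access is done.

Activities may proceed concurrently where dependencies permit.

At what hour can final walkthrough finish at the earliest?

Venue access cannot begin until its own release at hour 2. It runs from hour 2 to 2 + 1 = hour 3.
After venue access (finishes hour 3), registration desk setup can start at hour 3 and finishes at hour 11.
Stage build cannot begin until venue access (finishes hour 3, plus 1-hour gap → hour 4). It runs from hour 4 to 4 + 9 = hour 13.
Signage placement needs all of stage build (finishes hour 13); registration desk setup (finishes hour 11). That puts its earliest start at hour 13; it finishes at 13 + 2 = hour 15.
Catering setup cannot begin until signage placement (finishes hour 15). It runs from hour 15 to 15 + 7 = hour 22.
Sound check cannot begin until catering setup (finishes hour 22). It runs from hour 22 to 22 + 1 = hour 23.
Final walkthrough cannot start until sound check (finishes hour 23, plus 1-hour gap → hour 24); registration desk setup (finishes hour 11). The controlling bound is hour 24, so final walkthrough finishes at 24 + 8 = hour 32.

32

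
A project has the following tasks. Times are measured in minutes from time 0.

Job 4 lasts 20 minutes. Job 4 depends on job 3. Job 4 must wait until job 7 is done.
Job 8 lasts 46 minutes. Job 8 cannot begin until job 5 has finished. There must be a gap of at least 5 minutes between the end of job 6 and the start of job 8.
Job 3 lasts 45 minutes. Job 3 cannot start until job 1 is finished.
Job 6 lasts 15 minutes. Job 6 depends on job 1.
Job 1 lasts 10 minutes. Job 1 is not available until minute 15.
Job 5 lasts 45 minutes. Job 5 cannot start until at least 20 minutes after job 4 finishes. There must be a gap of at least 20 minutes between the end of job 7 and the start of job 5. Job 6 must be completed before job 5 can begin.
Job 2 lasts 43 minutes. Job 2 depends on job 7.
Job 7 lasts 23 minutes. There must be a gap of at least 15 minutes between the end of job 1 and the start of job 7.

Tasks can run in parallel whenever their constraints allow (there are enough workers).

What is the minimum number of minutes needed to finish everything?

After its own release at minute 15, job 1 can start at minute 15 and finishes at minute 25.
After job 1 (finishes minute 25, plus 15-minute gap → minute 40), job 7 can start at minute 40 and finishes at minute 63.
Job 2 waits on job 7 (finishes minute 63), so it starts at minute 63 and finishes at 63 + 43 = minute 106.
Job 6 cannot begin until job 1 (finishes minute 25). It runs from minute 25 to 25 + 15 = minute 40.
Job 3 cannot begin until job 1 (finishes minute 25). It runs from minute 25 to 25 + 45 = minute 70.
Job 4 needs all of job 3 (finishes minute 70); job 7 (finishes minute 63). That puts its earliest start at minute 70; it finishes at 70 + 20 = minute 90.
Job 5 has to wait for job 4 (finishes minute 90, plus 20-minute gap → minute 110); job 7 (finishes minute 63, plus 20-minute gap → minute 83); job 6 (finishes minute 40). The latest of these is minute 110, so job 5 runs minute 110 to 110 + 45 = minute 155.
Job 8 needs all of job 5 (finishes minute 155); job 6 (finishes minute 40, plus 5-minute gap → minute 45). That puts its earliest start at minute 155; it finishes at 155 + 46 = minute 201.
All tasks are finished once the last one completes. Finish times: Job 1 at 25, Job 2 at 106, Job 3 at 70, Job 4 at 90, Job 5 at 155, Job 6 at 40, Job 7 at 63, Job 8 at 201. The latest is minute 201.

201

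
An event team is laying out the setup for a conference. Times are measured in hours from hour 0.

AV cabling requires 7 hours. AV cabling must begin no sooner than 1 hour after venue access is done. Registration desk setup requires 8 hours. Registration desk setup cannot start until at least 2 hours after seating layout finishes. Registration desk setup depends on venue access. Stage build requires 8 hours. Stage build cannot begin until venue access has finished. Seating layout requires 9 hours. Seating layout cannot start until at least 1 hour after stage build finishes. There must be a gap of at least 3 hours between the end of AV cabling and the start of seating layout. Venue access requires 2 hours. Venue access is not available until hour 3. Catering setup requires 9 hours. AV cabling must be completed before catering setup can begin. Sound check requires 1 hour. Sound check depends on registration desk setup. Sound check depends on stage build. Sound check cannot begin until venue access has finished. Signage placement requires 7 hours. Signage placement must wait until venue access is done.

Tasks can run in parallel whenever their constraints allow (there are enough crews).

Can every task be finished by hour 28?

Venue access cannot begin until its own release at hour 3. It runs from hour 3 to 3 + 2 = hour 5.
Signage placement cannot begin until venue access (finishes hour 5). It runs from hour 5 to 5 + 7 = hour 12.
AV cabling cannot begin until venue access (finishes hour 5, plus 1-hour gap → hour 6). It runs from hour 6 to 6 + 7 = hour 13.
Catering setup cannot begin until AV cabling (finishes hour 13). It runs from hour 13 to 13 + 9 = hour 22.
After venue access (finishes hour 5), stage build can start at hour 5 and finishes at hour 13.
Seating layout cannot start until stage build (finishes hour 13, plus 1-hour gap → hour 14); AV cabling (finishes hour 13, plus 3-hour gap → hour 16). The controlling bound is hour 16, so seating layout finishes at 16 + 9 = hour 25.
Registration desk setup needs all of seating layout (finishes hour 25, plus 2-hour gap → hour 27); venue access (finishes hour 5). That puts its earliest start at hour 27; it finishes at 27 + 8 = hour 35.
Sound check has to wait for registration desk setup (finishes hour 35); stage build (finishes hour 13); venue access (finishes hour 5). The latest of these is hour 35, so sound check runs hour 35 to 35 + 1 = hour 36.
The earliest everything can be done is hour 36, which is after the deadline of 28, so it is not possible.

No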